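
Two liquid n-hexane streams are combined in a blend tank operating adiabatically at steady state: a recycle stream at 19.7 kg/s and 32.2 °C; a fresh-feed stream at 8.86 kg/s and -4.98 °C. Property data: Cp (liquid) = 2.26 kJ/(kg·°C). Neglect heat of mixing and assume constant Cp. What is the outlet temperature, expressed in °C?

Adiabatic, steady state ⇒ Σ ṁᵢCp,ᵢ(T_out − Tᵢ) = 0
Σ ṁᵢCp,ᵢTᵢ = 19.7×2.26×32.2 + 8.86×2.26×-4.98 = 1333.9
Σ ṁᵢCp,ᵢ = 19.7×2.26 + 8.86×2.26 = 64.546
T_out = 1333.9 / 64.546 = 20.666 °C

T_out = 20.7 °C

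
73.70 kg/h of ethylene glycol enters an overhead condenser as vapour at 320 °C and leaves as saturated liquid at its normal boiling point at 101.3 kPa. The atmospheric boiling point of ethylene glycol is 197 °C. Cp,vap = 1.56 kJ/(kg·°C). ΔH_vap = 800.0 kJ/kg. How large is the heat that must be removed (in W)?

Q_c = 20300 W

vapour 320→197 °C: -191.88 kJ/kg
condensation at 197 °C: -800 kJ/kg
Δh = -191.88 + -800 = -991.88 kJ/kg
Q = ṁ·Δh = 73.70 kg/h × -991.88 kJ/kg = -73102 kJ/h
|Q| = 20.306 kW = 20306 W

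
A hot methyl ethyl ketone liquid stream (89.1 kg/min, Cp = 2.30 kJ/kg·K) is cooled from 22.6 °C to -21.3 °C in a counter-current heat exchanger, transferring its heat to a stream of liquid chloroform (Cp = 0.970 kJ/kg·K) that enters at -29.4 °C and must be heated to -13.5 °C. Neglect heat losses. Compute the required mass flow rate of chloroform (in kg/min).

ṁ_c = 583 kg/min

Heat released by hot stream: Q = 89.1 × 2.30 × (22.6 − -21.3) = 8996.4 kJ/min
Energy balance on cold side (adiabatic exchanger): Q = ṁ_c·Cp_c·(T_c,out − T_c,in)
ṁ_c = 8996.4 / [0.970 × (-13.5 − -29.4)] = 583.31 kg/min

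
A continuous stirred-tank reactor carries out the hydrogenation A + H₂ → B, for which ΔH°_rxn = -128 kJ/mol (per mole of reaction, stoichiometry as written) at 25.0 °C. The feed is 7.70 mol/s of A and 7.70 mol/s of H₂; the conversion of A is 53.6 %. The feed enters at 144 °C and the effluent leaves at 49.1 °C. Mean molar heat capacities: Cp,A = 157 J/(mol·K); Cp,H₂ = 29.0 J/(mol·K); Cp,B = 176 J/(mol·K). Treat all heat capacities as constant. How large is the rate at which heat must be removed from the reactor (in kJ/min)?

Q_out = 39900 kJ/min

Extent of reaction ξ = 0.536 × 7.70 = 4.1272 mol/s
Reaction term: ξ·ΔH°_rxn = 4.1272 × -128 = -528.28 kJ/s
Sensible, feed 144→25 °C: -170.43 kJ/s
Outlet flows (mol/s): A 3.5728, H₂ 3.5728, B 4.1272
Sensible, products 25→49.1 °C: 33.521 kJ/s
Q = ΔH = -665.19 kJ/s = -665.19 kW
Heat removed = 39912 kJ/min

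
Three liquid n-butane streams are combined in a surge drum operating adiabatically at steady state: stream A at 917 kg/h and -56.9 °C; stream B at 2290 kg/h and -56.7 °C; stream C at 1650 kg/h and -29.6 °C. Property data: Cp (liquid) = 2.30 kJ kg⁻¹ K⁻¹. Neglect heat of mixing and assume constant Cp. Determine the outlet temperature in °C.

No heat crosses the boundary, so H_out = H_in.
Σ ṁᵢCp,ᵢTᵢ = 917×2.30×-56.9 + 2290×2.30×-56.7 + 1650×2.30×-29.6 = -530980
Σ ṁᵢCp,ᵢ = 917×2.30 + 2290×2.30 + 1650×2.30 = 11171
T_out = -530980 / 11171 = -47.531 °C

T_out = -47.5 °C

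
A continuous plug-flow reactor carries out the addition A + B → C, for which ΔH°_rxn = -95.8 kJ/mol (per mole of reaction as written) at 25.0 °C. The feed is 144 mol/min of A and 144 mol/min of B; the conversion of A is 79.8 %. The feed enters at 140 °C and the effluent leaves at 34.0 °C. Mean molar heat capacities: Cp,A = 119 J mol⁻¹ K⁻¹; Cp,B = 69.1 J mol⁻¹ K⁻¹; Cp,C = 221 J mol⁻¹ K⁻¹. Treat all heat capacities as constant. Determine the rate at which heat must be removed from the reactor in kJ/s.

Q_out = 231 kJ/s

Extent of reaction ξ = 0.798 × 144 = 114.91 mol/min
Reaction term: ξ·ΔH°_rxn = 114.91 × -95.8 = -11009 kJ/min
Sensible, feed 140→25 °C: -3114.9 kJ/min
Outlet flows (mol/min): A 29.088, B 29.088, C 114.91
Sensible, products 25→34.0 °C: 277.8 kJ/min
Q = ΔH = -13846 kJ/min = -230.76 kW
Heat removed = 230.76 kJ/s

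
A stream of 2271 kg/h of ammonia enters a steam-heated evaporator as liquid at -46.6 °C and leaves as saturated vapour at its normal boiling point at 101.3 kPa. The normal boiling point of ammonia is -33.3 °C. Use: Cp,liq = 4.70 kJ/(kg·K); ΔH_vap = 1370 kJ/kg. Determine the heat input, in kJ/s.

liquid -46.6→-33.3 °C: 62.51 kJ/kg
vaporisation at -33.3 °C: 1370 kJ/kg
Δh = 62.51 + 1370 = 1432.5 kJ/kg
Q = ṁ·Δh = 2271 kg/h × 1432.5 kJ/kg = 3.2532e+06 kJ/h
|Q| = 903.68 kW

Q = 904 kJ/s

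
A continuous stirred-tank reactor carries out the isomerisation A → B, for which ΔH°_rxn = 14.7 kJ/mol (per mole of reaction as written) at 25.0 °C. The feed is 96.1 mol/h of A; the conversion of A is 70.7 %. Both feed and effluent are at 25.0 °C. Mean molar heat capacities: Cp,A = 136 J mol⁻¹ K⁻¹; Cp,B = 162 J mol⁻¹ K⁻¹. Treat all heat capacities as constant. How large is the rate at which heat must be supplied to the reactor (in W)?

Q_in = 277 W

Extent of reaction ξ = 0.707 × 96.1 = 67.943 mol/h
Reaction term: ξ·ΔH°_rxn = 67.943 × 14.7 = 998.76 kJ/h
Q = ΔH = 998.76 kJ/h = 0.27743 kW
Heat supplied = 277.43 W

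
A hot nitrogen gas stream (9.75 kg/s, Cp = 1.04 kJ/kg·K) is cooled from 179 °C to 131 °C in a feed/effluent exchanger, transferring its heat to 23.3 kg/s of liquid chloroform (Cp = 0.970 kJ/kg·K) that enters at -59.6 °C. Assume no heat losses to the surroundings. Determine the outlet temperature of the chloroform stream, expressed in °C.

Heat released by hot stream: Q = 9.75 × 1.04 × (179 − 131) = 486.72 kJ/s
Energy balance on cold side (adiabatic exchanger): Q = ṁ_c·Cp_c·(T_c,out − T_c,in)
T_c,out = -59.6 + 486.72/(23.3 × 0.970) = -38.065 °C

T_c,out = -38.1 °C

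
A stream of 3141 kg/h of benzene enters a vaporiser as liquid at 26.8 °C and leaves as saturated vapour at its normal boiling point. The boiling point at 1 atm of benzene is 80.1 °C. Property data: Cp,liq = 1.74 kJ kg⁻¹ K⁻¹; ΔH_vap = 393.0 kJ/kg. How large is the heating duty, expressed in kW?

liquid 26.8→80.1 °C: 92.742 kJ/kg
vaporisation at 80.1 °C: 393 kJ/kg
Δh = 92.742 + 393 = 485.74 kJ/kg
Q = ṁ·Δh = 3141 kg/h × 485.74 kJ/kg = 1.5257e+06 kJ/h
|Q| = 423.81 kW

Q = 424 kW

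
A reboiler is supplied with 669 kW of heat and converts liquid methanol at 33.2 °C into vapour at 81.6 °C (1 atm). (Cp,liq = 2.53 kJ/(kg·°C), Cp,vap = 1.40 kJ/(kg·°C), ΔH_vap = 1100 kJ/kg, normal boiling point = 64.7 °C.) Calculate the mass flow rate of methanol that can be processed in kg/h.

Δh = 2.53×(64.7−33.2) + 1100 + 1.40×(81.6−64.7) = 1203.4 kJ/kg
Q = 669 kW = 669 kJ/s = 2.4084e+06 kJ/h
ṁ = Q/Δh = 2.4084e+06 / 1203.4 = 2001.4 kg/h

ṁ = 2000 kg/h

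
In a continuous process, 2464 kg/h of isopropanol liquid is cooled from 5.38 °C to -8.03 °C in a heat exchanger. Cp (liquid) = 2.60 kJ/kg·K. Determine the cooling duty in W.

Q = ṁ·Cp·ΔT = 2464 × 2.60 × (-8.03 − 5.38) = -85910 kJ/h
Converting: 85910 / 3600 s = 23.864 kW
Cooling duty = 23864 W

Q_c = 23900 W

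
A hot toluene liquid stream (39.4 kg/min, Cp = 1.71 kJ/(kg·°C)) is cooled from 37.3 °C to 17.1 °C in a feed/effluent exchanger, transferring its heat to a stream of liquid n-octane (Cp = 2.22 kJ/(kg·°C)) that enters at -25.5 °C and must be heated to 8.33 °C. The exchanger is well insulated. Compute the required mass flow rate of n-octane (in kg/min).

ṁ_c = 18.1 kg/min

Heat released by hot stream: Q = 39.4 × 1.71 × (37.3 − 17.1) = 1361 kJ/min
Energy balance on cold side (adiabatic exchanger): Q = ṁ_c·Cp_c·(T_c,out − T_c,in)
ṁ_c = 1361 / [2.22 × (8.33 − -25.5)] = 18.121 kg/min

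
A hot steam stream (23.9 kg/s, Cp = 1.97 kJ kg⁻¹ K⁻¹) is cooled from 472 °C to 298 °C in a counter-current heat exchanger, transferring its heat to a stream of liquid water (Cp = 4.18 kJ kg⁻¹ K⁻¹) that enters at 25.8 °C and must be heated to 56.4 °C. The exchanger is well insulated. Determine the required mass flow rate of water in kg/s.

Heat released by hot stream: Q = 23.9 × 1.97 × (472 − 298) = 8192.4 kJ/s
Energy balance on cold side (adiabatic exchanger): Q = ṁ_c·Cp_c·(T_c,out − T_c,in)
ṁ_c = 8192.4 / [4.18 × (56.4 − 25.8)] = 64.049 kg/s

ṁ_c = 64.0 kg/s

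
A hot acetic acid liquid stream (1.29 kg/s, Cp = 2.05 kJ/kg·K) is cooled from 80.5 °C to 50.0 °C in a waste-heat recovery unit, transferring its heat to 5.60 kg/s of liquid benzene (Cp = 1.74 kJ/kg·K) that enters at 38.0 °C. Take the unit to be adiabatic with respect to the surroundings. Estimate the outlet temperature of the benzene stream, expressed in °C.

T_c,out = 46.3 °C

Heat released by hot stream: Q = 1.29 × 2.05 × (80.5 − 50.0) = 80.657 kJ/s
Energy balance on cold side (adiabatic exchanger): Q = ṁ_c·Cp_c·(T_c,out − T_c,in)
T_c,out = 38.0 + 80.657/(5.60 × 1.74) = 46.278 °C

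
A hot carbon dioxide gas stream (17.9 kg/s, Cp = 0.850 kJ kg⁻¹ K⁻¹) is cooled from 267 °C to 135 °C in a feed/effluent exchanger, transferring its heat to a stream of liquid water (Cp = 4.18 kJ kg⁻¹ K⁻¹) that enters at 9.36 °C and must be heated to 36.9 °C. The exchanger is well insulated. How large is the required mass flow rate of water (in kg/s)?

Heat released by hot stream: Q = 17.9 × 0.850 × (267 − 135) = 2008.4 kJ/s
Energy balance on cold side (adiabatic exchanger): Q = ṁ_c·Cp_c·(T_c,out − T_c,in)
ṁ_c = 2008.4 / [4.18 × (36.9 − 9.36)] = 17.446 kg/s

ṁ_c = 17.4 kg/s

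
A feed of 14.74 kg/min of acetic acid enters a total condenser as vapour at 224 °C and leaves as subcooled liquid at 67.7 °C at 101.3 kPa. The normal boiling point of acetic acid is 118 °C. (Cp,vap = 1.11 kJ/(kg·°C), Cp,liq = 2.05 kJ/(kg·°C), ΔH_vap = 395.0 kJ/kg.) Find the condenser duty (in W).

Q_c = 151000 W

vapour 224→118 °C: -117.66 kJ/kg
condensation at 118 °C: -395 kJ/kg
liquid 118→67.7 °C: -103.11 kJ/kg
Δh = -117.66 + -395 + -103.11 = -615.77 kJ/kg
Q = ṁ·Δh = 14.74 kg/min × -615.77 kJ/kg = -9076.5 kJ/min
|Q| = 151.28 kW = 151280 W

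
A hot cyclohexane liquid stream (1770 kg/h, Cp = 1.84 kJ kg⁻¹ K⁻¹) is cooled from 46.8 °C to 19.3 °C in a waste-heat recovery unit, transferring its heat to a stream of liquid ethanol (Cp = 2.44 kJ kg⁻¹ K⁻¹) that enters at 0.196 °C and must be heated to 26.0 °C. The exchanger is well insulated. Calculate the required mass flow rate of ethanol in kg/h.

Heat released by hot stream: Q = 1770 × 1.84 × (46.8 − 19.3) = 89562 kJ/h
Energy balance on cold side (adiabatic exchanger): Q = ṁ_c·Cp_c·(T_c,out − T_c,in)
ṁ_c = 89562 / [2.44 × (26.0 − 0.196)] = 1422.5 kg/h

ṁ_c = 1420 kg/h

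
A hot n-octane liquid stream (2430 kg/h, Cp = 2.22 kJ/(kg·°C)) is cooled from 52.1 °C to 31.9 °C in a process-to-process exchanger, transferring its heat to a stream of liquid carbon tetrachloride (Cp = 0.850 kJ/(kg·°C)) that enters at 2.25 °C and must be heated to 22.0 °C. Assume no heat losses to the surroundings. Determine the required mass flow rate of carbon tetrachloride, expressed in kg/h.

ṁ_c = 6490 kg/h

Heat released by hot stream: Q = 2430 × 2.22 × (52.1 − 31.9) = 108970 kJ/h
Energy balance on cold side (adiabatic exchanger): Q = ṁ_c·Cp_c·(T_c,out − T_c,in)
ṁ_c = 108970 / [0.850 × (22.0 − 2.25)] = 6491.2 kg/h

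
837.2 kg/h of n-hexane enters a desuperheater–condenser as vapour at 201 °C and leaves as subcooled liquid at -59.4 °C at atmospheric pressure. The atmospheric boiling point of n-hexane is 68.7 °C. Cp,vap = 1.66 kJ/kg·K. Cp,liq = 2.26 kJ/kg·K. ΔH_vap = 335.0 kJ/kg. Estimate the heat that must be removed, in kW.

Q_c = 196 kW

vapour 201→68.7 °C: -219.62 kJ/kg
condensation at 68.7 °C: -335 kJ/kg
liquid 68.7→-59.4 °C: -289.51 kJ/kg
Δh = -219.62 + -335 + -289.51 = -844.12 kJ/kg
Q = ṁ·Δh = 837.2 kg/h × -844.12 kJ/kg = -706700 kJ/h
|Q| = 196.31 kW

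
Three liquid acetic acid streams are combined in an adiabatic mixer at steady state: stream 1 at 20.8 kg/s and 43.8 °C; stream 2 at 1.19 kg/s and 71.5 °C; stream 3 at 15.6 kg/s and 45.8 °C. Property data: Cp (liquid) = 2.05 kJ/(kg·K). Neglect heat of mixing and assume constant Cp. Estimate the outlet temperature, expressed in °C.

T_out = 45.5 °C

Adiabatic, steady state ⇒ Σ ṁᵢCp,ᵢ(T_out − Tᵢ) = 0
T_out = Σ ṁᵢCp,ᵢTᵢ / Σ ṁᵢCp,ᵢ
      = 3506.7 / 77.059 = 45.507 °C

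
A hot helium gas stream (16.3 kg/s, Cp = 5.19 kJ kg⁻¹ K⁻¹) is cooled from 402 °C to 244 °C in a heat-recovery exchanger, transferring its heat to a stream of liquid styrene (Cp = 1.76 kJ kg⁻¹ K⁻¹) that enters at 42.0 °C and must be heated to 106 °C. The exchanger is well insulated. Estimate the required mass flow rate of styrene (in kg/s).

Heat released by hot stream: Q = 16.3 × 5.19 × (402 − 244) = 13366 kJ/s
Energy balance on cold side (adiabatic exchanger): Q = ṁ_c·Cp_c·(T_c,out − T_c,in)
ṁ_c = 13366 / [1.76 × (106 − 42.0)] = 118.66 kg/s

ṁ_c = 119 kg/s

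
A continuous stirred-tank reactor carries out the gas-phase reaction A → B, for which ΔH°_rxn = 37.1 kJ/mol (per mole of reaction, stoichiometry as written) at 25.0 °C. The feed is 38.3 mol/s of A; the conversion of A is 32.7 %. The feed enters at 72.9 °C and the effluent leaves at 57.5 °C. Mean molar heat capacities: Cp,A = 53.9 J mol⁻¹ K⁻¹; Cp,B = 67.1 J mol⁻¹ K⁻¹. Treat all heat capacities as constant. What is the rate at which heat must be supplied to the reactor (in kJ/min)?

Extent of reaction ξ = 0.327 × 38.3 = 12.524 mol/s
Reaction term: ξ·ΔH°_rxn = 12.524 × 37.1 = 464.64 kJ/s
Sensible, feed 72.9→25 °C: -98.883 kJ/s
Outlet flows (mol/s): A 25.776, B 12.524
Sensible, products 25→57.5 °C: 72.465 kJ/s
Q = ΔH = 438.23 kJ/s = 438.23 kW
Heat supplied = 26294 kJ/min

Q_in = 26300 kJ/min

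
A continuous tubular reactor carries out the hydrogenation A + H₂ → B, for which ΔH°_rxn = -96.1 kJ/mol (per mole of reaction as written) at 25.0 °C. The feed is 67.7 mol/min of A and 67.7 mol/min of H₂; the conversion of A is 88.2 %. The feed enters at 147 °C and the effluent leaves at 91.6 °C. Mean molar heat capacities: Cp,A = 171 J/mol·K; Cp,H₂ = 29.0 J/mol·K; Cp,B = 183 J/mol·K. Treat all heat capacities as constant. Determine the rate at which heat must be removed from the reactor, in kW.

Extent of reaction ξ = 0.882 × 67.7 = 59.711 mol/min
Reaction term: ξ·ΔH°_rxn = 59.711 × -96.1 = -5738.3 kJ/min
Sensible, feed 147→25 °C: -1651.9 kJ/min
Outlet flows (mol/min): A 7.9886, H₂ 7.9886, B 59.711
Sensible, products 25→91.6 °C: 834.16 kJ/min
Q = ΔH = -6556 kJ/min = -109.27 kW
Heat removed = 109.27 kW

Q_out = 109 kW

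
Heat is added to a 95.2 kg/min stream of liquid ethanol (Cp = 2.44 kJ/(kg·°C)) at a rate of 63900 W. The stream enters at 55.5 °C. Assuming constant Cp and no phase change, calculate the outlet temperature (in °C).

Q = 63900 W = 3834 kJ/min
ΔT = Q/(ṁ·Cp) = 3834/(95.2×2.44) = 16.505 K
T_out = 55.5 + 16.505 = 72.005 °C

T_out = 72.0 °C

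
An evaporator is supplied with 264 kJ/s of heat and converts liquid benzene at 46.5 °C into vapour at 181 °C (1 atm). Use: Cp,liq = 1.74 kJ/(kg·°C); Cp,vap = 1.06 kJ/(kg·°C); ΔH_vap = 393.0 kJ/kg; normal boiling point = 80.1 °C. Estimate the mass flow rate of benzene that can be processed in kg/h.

Δh = 1.74×(80.1−46.5) + 393.0 + 1.06×(181−80.1) = 558.42 kJ/kg
Q = 264 kJ/s = 264 kJ/s = 950400 kJ/h
ṁ = Q/Δh = 950400 / 558.42 = 1702 kg/h

ṁ = 1700 kg/h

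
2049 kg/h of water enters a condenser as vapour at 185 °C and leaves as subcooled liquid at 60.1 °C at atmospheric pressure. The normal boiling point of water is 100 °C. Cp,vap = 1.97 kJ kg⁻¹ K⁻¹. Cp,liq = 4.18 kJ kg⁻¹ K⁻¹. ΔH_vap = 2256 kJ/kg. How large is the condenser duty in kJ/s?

Q_c = 1470 kJ/s

vapour 185→100 °C: -167.45 kJ/kg
condensation at 100 °C: -2256 kJ/kg
liquid 100→60.1 °C: -166.78 kJ/kg
Δh = -167.45 + -2256 + -166.78 = -2590.2 kJ/kg
Q = ṁ·Δh = 2049 kg/h × -2590.2 kJ/kg = -5.3074e+06 kJ/h
|Q| = 1474.3 kW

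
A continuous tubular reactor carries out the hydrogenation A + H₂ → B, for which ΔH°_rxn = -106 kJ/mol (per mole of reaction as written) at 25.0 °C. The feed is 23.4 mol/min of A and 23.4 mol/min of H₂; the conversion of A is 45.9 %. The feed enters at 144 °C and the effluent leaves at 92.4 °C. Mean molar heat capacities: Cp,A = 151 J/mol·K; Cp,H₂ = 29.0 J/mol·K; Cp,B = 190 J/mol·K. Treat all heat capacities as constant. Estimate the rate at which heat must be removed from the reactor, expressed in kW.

Extent of reaction ξ = 0.459 × 23.4 = 10.741 mol/min
Reaction term: ξ·ΔH°_rxn = 10.741 × -106 = -1138.5 kJ/min
Sensible, feed 144→25 °C: -501.23 kJ/min
Outlet flows (mol/min): A 12.659, H₂ 12.659, B 10.741
Sensible, products 25→92.4 °C: 291.13 kJ/min
Q = ΔH = -1348.6 kJ/min = -22.477 kW
Heat removed = 22.477 kW

Q_out = 22.5 kW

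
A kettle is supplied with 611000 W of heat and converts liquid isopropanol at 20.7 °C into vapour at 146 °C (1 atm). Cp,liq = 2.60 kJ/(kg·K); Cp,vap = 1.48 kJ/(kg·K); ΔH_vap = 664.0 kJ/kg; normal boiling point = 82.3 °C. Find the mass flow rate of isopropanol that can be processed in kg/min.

Δh = 2.60×(82.3−20.7) + 664.0 + 1.48×(146−82.3) = 918.44 kJ/kg
Q = 611000 W = 611 kJ/s = 36660 kJ/min
ṁ = Q/Δh = 36660 / 918.44 = 39.916 kg/min

ṁ = 39.9 kg/min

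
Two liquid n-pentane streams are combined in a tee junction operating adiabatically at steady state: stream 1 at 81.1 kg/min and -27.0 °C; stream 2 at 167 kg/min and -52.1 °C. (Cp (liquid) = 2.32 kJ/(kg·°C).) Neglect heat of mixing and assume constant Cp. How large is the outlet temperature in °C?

Adiabatic, steady state ⇒ Σ ṁᵢCp,ᵢ(T_out − Tᵢ) = 0
Σ ṁᵢCp,ᵢTᵢ = 81.1×2.32×-27.0 + 167×2.32×-52.1 = -25266
Σ ṁᵢCp,ᵢ = 81.1×2.32 + 167×2.32 = 575.59
T_out = -25266 / 575.59 = -43.895 °C

T_out = -43.9 °C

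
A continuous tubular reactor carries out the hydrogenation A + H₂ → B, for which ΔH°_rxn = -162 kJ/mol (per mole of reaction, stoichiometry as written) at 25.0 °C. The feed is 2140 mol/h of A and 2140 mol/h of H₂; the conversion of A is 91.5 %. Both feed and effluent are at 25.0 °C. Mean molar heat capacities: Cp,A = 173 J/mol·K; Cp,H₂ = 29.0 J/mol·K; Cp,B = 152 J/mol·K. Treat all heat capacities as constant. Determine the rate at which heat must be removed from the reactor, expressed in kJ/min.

Extent of reaction ξ = 0.915 × 2140 = 1958.1 mol/h
Reaction term: ξ·ΔH°_rxn = 1958.1 × -162 = -317210 kJ/h
Q = ΔH = -317210 kJ/h = -88.115 kW
Heat removed = 5286.9 kJ/min

Q_out = 5290 kJ/min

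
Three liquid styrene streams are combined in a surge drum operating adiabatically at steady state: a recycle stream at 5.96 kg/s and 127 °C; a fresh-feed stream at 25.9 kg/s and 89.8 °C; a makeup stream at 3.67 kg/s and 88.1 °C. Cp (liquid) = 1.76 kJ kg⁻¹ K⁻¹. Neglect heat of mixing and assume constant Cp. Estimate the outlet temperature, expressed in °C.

No heat crosses the boundary, so H_out = H_in.
Σ ṁᵢCp,ᵢTᵢ = 5.96×1.76×127 + 25.9×1.76×89.8 + 3.67×1.76×88.1 = 5994.7
Σ ṁᵢCp,ᵢ = 5.96×1.76 + 25.9×1.76 + 3.67×1.76 = 62.533
T_out = 5994.7 / 62.533 = 95.865 °C

T_out = 95.9 °C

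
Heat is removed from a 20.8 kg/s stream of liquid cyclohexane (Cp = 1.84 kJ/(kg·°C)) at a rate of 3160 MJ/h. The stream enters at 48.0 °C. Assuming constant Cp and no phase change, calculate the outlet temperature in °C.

Q = 3160 MJ/h = 877.78 kJ/s
ΔT = Q/(ṁ·Cp) = 877.78/(20.8×1.84) = 22.935 K
T_out = 48.0 − 22.935 = 25.065 °C

T_out = 25.1 °C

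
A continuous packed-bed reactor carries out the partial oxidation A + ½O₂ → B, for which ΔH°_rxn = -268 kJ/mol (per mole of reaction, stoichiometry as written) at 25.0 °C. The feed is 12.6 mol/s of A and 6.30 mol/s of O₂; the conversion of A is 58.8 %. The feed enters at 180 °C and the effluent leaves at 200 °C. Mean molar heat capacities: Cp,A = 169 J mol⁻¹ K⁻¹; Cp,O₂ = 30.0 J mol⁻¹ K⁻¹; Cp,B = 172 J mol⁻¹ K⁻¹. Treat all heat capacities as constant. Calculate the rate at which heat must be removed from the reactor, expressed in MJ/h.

Extent of reaction ξ = 0.588 × 12.6 = 7.4088 mol/s
Reaction term: ξ·ΔH°_rxn = 7.4088 × -268 = -1985.6 kJ/s
Sensible, feed 180→25 °C: -359.35 kJ/s
Outlet flows (mol/s): A 5.1912, O₂ 2.5956, B 7.4088
Sensible, products 25→200 °C: 390.16 kJ/s
Q = ΔH = -1954.7 kJ/s = -1954.7 kW
Heat removed = 7037.1 MJ/h

Q_out = 7040 MJ/h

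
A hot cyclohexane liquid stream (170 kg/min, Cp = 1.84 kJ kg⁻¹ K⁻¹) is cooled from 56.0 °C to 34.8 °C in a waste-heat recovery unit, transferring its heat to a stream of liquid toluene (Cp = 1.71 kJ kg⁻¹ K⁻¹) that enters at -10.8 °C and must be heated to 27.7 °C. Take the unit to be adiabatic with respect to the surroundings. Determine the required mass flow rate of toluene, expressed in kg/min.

ṁ_c = 101 kg/min

Heat released by hot stream: Q = 170 × 1.84 × (56.0 − 34.8) = 6631.4 kJ/min
Energy balance on cold side (adiabatic exchanger): Q = ṁ_c·Cp_c·(T_c,out − T_c,in)
ṁ_c = 6631.4 / [1.71 × (27.7 − -10.8)] = 100.73 kg/min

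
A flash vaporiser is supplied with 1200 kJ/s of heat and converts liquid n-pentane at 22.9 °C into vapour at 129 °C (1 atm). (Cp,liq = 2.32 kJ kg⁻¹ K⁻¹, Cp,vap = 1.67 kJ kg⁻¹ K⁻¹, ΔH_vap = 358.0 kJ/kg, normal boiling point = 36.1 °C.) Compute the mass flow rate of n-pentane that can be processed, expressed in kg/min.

ṁ = 132 kg/min

Δh = 2.32×(36.1−22.9) + 358.0 + 1.67×(129−36.1) = 543.77 kJ/kg
Q = 1200 kJ/s = 1200 kJ/s = 72000 kJ/min
ṁ = Q/Δh = 72000 / 543.77 = 132.41 kg/min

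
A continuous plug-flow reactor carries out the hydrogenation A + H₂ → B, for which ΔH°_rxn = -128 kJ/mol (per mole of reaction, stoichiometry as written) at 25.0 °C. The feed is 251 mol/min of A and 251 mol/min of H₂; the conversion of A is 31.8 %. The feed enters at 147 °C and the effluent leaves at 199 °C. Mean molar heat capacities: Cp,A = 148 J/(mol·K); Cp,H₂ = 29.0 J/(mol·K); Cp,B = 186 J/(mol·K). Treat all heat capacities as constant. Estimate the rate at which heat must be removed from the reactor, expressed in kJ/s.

Q_out = 130 kJ/s

Extent of reaction ξ = 0.318 × 251 = 79.818 mol/min
Reaction term: ξ·ΔH°_rxn = 79.818 × -128 = -10217 kJ/min
Sensible, feed 147→25 °C: -5420.1 kJ/min
Outlet flows (mol/min): A 171.18, H₂ 171.18, B 79.818
Sensible, products 25→199 °C: 7855.3 kJ/min
Q = ΔH = -7781.5 kJ/min = -129.69 kW
Heat removed = 129.69 kJ/s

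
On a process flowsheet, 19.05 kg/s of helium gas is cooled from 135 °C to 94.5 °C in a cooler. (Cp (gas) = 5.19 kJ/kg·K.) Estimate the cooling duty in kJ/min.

Q = ṁ·Cp·ΔT = 19.05 × 5.19 × (94.5 − 135) = -4004.2 kJ/s
Cooling duty = 240250 kJ/min

Q_c = 240000 kJ/min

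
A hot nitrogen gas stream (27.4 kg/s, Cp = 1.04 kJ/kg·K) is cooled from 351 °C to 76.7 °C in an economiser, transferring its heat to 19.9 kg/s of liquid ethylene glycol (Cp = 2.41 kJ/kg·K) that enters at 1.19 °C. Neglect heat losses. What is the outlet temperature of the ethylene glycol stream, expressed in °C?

T_c,out = 164 °C

Heat released by hot stream: Q = 27.4 × 1.04 × (351 − 76.7) = 7816.5 kJ/s
Energy balance on cold side (adiabatic exchanger): Q = ṁ_c·Cp_c·(T_c,out − T_c,in)
T_c,out = 1.19 + 7816.5/(19.9 × 2.41) = 164.17 °C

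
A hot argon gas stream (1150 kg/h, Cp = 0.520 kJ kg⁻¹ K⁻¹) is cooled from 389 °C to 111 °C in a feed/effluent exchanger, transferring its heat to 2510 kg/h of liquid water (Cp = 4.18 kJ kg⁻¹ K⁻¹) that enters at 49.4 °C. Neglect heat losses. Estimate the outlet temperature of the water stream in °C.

T_c,out = 65.2 °C

Heat released by hot stream: Q = 1150 × 0.520 × (389 − 111) = 166240 kJ/h
Energy balance on cold side (adiabatic exchanger): Q = ṁ_c·Cp_c·(T_c,out − T_c,in)
T_c,out = 49.4 + 166240/(2510 × 4.18) = 65.245 °C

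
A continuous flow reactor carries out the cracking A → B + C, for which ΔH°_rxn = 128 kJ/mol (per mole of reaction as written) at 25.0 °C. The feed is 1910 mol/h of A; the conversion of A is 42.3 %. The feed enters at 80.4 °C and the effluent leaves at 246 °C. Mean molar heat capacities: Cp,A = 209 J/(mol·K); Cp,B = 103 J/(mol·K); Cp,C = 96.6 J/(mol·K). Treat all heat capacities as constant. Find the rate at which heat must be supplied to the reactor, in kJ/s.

Extent of reaction ξ = 0.423 × 1910 = 807.93 mol/h
Reaction term: ξ·ΔH°_rxn = 807.93 × 128 = 103420 kJ/h
Sensible, feed 80.4→25 °C: -22115 kJ/h
Outlet flows (mol/h): A 1102.1, B 807.93, C 807.93
Sensible, products 25→246 °C: 86543 kJ/h
Q = ΔH = 167840 kJ/h = 46.623 kW
Heat supplied = 46.623 kJ/s

Q_in = 46.6 kJ/s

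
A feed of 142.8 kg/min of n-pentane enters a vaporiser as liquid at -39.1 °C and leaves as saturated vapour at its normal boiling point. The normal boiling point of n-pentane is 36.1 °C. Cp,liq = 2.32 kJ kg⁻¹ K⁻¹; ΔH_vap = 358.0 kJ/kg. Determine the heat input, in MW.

Q = 1.27 MW

liquid -39.1→36.1 °C: 174.46 kJ/kg
vaporisation at 36.1 °C: 358 kJ/kg
Δh = 174.46 + 358 = 532.46 kJ/kg
Q = ṁ·Δh = 142.8 kg/min × 532.46 kJ/kg = 76036 kJ/min
|Q| = 1267.3 kW = 1.2673 MW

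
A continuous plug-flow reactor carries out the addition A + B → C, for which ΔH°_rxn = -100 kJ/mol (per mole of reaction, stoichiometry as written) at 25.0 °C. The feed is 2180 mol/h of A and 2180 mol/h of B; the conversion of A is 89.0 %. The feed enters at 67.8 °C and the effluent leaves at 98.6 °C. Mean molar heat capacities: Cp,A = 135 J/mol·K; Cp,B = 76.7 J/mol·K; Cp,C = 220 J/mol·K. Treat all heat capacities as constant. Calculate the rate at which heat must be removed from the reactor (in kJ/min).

Extent of reaction ξ = 0.890 × 2180 = 1940.2 mol/h
Reaction term: ξ·ΔH°_rxn = 1940.2 × -100 = -194020 kJ/h
Sensible, feed 67.8→25 °C: -19752 kJ/h
Outlet flows (mol/h): A 239.8, B 239.8, C 1940.2
Sensible, products 25→98.6 °C: 35152 kJ/h
Q = ΔH = -178620 kJ/h = -49.617 kW
Heat removed = 2977 kJ/min

Q_out = 2980 kJ/min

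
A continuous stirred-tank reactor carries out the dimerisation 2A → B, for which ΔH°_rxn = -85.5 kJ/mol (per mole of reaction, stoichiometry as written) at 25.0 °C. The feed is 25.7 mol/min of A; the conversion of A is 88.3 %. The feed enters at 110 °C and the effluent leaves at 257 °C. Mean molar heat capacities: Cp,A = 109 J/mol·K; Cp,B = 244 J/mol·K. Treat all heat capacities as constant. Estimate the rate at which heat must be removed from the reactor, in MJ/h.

Q_out = 29.4 MJ/h

Extent of reaction ξ = 0.883 × 25.7 / 2 = 11.347 mol/min
Reaction term: ξ·ΔH°_rxn = 11.347 × -85.5 = -970.13 kJ/min
Sensible, feed 110→25 °C: -238.11 kJ/min
Outlet flows (mol/min): A 3.0069, B 11.347
Sensible, products 25→257 °C: 718.34 kJ/min
Q = ΔH = -489.9 kJ/min = -8.1649 kW
Heat removed = 29.394 MJ/h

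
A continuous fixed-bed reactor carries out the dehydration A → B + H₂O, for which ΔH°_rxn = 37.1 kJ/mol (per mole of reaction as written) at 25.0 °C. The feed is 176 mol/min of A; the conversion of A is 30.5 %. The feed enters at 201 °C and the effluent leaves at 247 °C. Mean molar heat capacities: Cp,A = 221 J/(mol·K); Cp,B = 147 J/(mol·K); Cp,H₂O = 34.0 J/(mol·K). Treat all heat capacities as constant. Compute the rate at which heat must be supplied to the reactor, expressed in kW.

Q_in = 55.1 kW

Extent of reaction ξ = 0.305 × 176 = 53.68 mol/min
Reaction term: ξ·ΔH°_rxn = 53.68 × 37.1 = 1991.5 kJ/min
Sensible, feed 201→25 °C: -6845.7 kJ/min
Outlet flows (mol/min): A 122.32, B 53.68, H₂O 53.68
Sensible, products 25→247 °C: 8158.2 kJ/min
Q = ΔH = 3304.1 kJ/min = 55.068 kW
Heat supplied = 55.068 kW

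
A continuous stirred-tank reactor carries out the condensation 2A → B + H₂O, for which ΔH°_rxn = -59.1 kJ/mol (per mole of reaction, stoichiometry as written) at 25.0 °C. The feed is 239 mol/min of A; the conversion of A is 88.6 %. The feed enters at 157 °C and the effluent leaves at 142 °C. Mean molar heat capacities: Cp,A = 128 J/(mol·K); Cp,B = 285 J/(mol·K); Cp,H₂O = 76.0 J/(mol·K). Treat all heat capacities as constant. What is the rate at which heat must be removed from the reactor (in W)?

Extent of reaction ξ = 0.886 × 239 / 2 = 105.88 mol/min
Reaction term: ξ·ΔH°_rxn = 105.88 × -59.1 = -6257.3 kJ/min
Sensible, feed 157→25 °C: -4038.1 kJ/min
Outlet flows (mol/min): A 27.246, B 105.88, H₂O 105.88
Sensible, products 25→142 °C: 4880 kJ/min
Q = ΔH = -5415.5 kJ/min = -90.259 kW
Heat removed = 90259 W

Q_out = 90300 W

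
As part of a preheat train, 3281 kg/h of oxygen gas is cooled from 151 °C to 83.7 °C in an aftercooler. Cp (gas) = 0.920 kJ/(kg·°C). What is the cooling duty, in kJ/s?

Q = ṁ·Cp·ΔT = 3281 × 0.920 × (83.7 − 151) = -203150 kJ/h
Converting: 203150 / 3600 s = 56.43 kW

Q_c = 56.4 kJ/s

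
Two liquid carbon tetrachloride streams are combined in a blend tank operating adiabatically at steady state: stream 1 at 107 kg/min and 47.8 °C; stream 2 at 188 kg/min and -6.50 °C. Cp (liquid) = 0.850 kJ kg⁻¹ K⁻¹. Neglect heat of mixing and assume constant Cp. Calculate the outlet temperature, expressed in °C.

T_out = 13.2 °C

No heat crosses the boundary, so H_out = H_in.
T_out = Σ ṁᵢCp,ᵢTᵢ / Σ ṁᵢCp,ᵢ
      = 3308.7 / 250.75 = 13.195 °C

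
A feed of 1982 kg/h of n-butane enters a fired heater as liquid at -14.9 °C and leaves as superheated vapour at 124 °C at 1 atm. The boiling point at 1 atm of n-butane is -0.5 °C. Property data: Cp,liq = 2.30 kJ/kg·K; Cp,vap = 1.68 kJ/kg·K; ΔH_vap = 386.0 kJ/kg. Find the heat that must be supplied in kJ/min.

Q = 20800 kJ/min

liquid -14.9→-0.5 °C: 33.12 kJ/kg
vaporisation at -0.5 °C: 386 kJ/kg
vapour -0.5→124 °C: 209.16 kJ/kg
Δh = 33.12 + 386 + 209.16 = 628.28 kJ/kg
Q = ṁ·Δh = 1982 kg/h × 628.28 kJ/kg = 1.2453e+06 kJ/h
|Q| = 345.9 kW = 20754 kJ/min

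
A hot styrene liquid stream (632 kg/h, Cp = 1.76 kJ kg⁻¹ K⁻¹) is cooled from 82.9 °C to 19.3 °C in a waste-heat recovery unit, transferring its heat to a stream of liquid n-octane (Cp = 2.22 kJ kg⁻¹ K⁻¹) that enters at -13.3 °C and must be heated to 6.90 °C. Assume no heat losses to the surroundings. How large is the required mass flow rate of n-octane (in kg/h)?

Heat released by hot stream: Q = 632 × 1.76 × (82.9 − 19.3) = 70744 kJ/h
Energy balance on cold side (adiabatic exchanger): Q = ṁ_c·Cp_c·(T_c,out − T_c,in)
ṁ_c = 70744 / [2.22 × (6.90 − -13.3)] = 1577.5 kg/h

ṁ_c = 1580 kg/h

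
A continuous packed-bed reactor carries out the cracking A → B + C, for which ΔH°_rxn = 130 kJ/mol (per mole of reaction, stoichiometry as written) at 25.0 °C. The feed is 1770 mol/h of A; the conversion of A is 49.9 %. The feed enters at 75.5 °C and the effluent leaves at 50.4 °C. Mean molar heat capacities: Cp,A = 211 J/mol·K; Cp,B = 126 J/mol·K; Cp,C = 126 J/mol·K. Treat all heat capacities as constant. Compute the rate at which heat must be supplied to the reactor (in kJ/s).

Extent of reaction ξ = 0.499 × 1770 = 883.23 mol/h
Reaction term: ξ·ΔH°_rxn = 883.23 × 130 = 114820 kJ/h
Sensible, feed 75.5→25 °C: -18860 kJ/h
Outlet flows (mol/h): A 886.77, B 883.23, C 883.23
Sensible, products 25→50.4 °C: 10406 kJ/h
Q = ΔH = 106370 kJ/h = 29.546 kW
Heat supplied = 29.546 kJ/s

Q_in = 29.5 kJ/s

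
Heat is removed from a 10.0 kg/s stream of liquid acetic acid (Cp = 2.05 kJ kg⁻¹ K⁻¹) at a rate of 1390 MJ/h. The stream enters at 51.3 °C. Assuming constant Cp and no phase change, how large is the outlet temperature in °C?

T_out = 32.5 °C

Q = 1390 MJ/h = 386.11 kJ/s
ΔT = Q/(ṁ·Cp) = 386.11/(10.0×2.05) = 18.835 K
T_out = 51.3 − 18.835 = 32.465 °C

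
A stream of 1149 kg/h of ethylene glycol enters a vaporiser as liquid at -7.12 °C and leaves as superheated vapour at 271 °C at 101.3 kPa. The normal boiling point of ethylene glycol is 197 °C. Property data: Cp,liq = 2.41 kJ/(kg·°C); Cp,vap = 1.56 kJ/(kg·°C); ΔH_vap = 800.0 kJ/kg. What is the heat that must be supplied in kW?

Q = 449 kW

liquid -7.12→197 °C: 491.93 kJ/kg
vaporisation at 197 °C: 800 kJ/kg
vapour 197→271 °C: 115.44 kJ/kg
Δh = 491.93 + 800 + 115.44 = 1407.4 kJ/kg
Q = ṁ·Δh = 1149 kg/h × 1407.4 kJ/kg = 1.6171e+06 kJ/h
|Q| = 449.19 kW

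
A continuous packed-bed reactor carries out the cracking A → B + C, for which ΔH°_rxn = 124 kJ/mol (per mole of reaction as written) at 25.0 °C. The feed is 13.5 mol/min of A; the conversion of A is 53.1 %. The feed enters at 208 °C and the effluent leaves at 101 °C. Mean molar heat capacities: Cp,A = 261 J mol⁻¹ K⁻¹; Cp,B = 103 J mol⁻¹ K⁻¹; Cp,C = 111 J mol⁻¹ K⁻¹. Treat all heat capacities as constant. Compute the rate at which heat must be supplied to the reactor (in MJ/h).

Q_in = 29.2 MJ/h

Extent of reaction ξ = 0.531 × 13.5 = 7.1685 mol/min
Reaction term: ξ·ΔH°_rxn = 7.1685 × 124 = 888.89 kJ/min
Sensible, feed 208→25 °C: -644.8 kJ/min
Outlet flows (mol/min): A 6.3315, B 7.1685, C 7.1685
Sensible, products 25→101 °C: 242.18 kJ/min
Q = ΔH = 486.27 kJ/min = 8.1046 kW
Heat supplied = 29.176 MJ/h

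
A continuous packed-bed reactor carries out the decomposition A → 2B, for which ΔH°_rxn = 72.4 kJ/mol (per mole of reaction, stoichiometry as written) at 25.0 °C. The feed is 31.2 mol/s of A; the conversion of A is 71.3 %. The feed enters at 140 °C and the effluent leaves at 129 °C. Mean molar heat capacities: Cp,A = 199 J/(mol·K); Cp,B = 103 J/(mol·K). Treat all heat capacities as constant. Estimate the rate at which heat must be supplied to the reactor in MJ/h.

Q_in = 5610 MJ/h

Extent of reaction ξ = 0.713 × 31.2 = 22.246 mol/s
Reaction term: ξ·ΔH°_rxn = 22.246 × 72.4 = 1610.6 kJ/s
Sensible, feed 140→25 °C: -714.01 kJ/s
Outlet flows (mol/s): A 8.9544, B 44.491
Sensible, products 25→129 °C: 661.91 kJ/s
Q = ΔH = 1558.5 kJ/s = 1558.5 kW
Heat supplied = 5610.5 MJ/h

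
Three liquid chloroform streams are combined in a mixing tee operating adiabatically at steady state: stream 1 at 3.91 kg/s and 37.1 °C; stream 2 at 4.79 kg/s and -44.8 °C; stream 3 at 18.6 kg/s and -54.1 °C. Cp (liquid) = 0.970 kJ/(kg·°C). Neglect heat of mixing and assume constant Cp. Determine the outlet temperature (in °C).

Energy balance with Q = 0: Σ ṁᵢCp,ᵢ(T_out − Tᵢ) = 0
Σ ṁᵢCp,ᵢTᵢ = 3.91×0.970×37.1 + 4.79×0.970×-44.8 + 18.6×0.970×-54.1 = -1043.5
Σ ṁᵢCp,ᵢ = 3.91×0.970 + 4.79×0.970 + 18.6×0.970 = 26.481
T_out = -1043.5 / 26.481 = -39.406 °C

T_out = -39.4 °C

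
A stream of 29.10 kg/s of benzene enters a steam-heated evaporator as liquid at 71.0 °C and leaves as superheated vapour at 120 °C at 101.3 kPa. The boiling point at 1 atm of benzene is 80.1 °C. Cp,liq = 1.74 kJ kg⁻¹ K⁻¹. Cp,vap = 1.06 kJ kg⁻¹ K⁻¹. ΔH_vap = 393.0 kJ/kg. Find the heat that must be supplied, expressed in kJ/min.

liquid 71.0→80.1 °C: 15.834 kJ/kg
vaporisation at 80.1 °C: 393 kJ/kg
vapour 80.1→120 °C: 42.294 kJ/kg
Δh = 15.834 + 393 + 42.294 = 451.13 kJ/kg
Q = ṁ·Δh = 29.10 kg/s × 451.13 kJ/kg = 13128 kJ/s
|Q| = 13128 kW = 787670 kJ/min

Q = 788000 kJ/min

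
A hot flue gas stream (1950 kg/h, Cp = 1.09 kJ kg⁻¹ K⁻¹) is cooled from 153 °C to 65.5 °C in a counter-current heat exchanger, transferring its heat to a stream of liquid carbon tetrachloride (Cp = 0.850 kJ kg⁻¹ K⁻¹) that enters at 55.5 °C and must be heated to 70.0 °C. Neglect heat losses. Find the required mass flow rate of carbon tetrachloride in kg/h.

ṁ_c = 15100 kg/h

Heat released by hot stream: Q = 1950 × 1.09 × (153 − 65.5) = 185980 kJ/h
Energy balance on cold side (adiabatic exchanger): Q = ṁ_c·Cp_c·(T_c,out − T_c,in)
ṁ_c = 185980 / [0.850 × (70.0 − 55.5)] = 15090 kg/h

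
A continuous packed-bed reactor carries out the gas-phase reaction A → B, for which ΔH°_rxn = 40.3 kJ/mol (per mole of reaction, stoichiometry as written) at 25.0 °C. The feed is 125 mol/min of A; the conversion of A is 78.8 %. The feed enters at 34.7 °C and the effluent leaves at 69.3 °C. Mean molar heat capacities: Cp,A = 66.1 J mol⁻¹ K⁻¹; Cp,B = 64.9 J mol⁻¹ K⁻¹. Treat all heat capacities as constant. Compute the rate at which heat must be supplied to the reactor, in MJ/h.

Extent of reaction ξ = 0.788 × 125 = 98.5 mol/min
Reaction term: ξ·ΔH°_rxn = 98.5 × 40.3 = 3969.5 kJ/min
Sensible, feed 34.7→25 °C: -80.146 kJ/min
Outlet flows (mol/min): A 26.5, B 98.5
Sensible, products 25→69.3 °C: 360.79 kJ/min
Q = ΔH = 4250.2 kJ/min = 70.837 kW
Heat supplied = 255.01 MJ/h

Q_in = 255 MJ/h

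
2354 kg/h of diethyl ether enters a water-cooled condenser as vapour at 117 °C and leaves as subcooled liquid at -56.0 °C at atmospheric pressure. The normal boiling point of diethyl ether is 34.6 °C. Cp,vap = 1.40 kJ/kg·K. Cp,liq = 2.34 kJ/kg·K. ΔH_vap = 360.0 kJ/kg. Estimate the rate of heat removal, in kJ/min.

Q_c = 27000 kJ/min

vapour 117→34.6 °C: -115.36 kJ/kg
condensation at 34.6 °C: -360 kJ/kg
liquid 34.6→-56.0 °C: -212 kJ/kg
Δh = -115.36 + -360 + -212 = -687.36 kJ/kg
Q = ṁ·Δh = 2354 kg/h × -687.36 kJ/kg = -1.6181e+06 kJ/h
|Q| = 449.46 kW = 26968 kJ/min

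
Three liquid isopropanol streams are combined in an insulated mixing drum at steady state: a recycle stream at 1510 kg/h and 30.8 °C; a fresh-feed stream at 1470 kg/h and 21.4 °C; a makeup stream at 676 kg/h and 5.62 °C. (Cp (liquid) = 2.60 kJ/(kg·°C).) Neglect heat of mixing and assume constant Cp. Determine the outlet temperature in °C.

T_out = 22.4 °C

Adiabatic, steady state ⇒ Σ ṁᵢCp,ᵢ(T_out − Tᵢ) = 0
Σ ṁᵢCp,ᵢTᵢ = 1510×2.60×30.8 + 1470×2.60×21.4 + 676×2.60×5.62 = 212590
Σ ṁᵢCp,ᵢ = 1510×2.60 + 1470×2.60 + 676×2.60 = 9505.6
T_out = 212590 / 9505.6 = 22.365 °C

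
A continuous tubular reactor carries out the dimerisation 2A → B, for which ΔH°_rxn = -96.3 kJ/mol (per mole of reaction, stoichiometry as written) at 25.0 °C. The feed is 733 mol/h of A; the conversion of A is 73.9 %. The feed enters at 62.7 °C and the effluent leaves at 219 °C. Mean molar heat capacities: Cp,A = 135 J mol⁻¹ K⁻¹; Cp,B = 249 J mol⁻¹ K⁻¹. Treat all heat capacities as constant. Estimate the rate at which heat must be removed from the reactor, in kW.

Extent of reaction ξ = 0.739 × 733 / 2 = 270.84 mol/h
Reaction term: ξ·ΔH°_rxn = 270.84 × -96.3 = -26082 kJ/h
Sensible, feed 62.7→25 °C: -3730.6 kJ/h
Outlet flows (mol/h): A 191.31, B 270.84
Sensible, products 25→219 °C: 18094 kJ/h
Q = ΔH = -11719 kJ/h = -3.2553 kW
Heat removed = 3.2553 kW

Q_out = 3.26 kW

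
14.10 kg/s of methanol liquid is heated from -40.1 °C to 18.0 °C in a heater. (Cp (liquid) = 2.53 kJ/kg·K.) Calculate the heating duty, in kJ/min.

Q = ṁ·Cp·ΔT = 14.10 × 2.53 × (18.0 − -40.1) = 2072.6 kJ/s
Heating duty = 124360 kJ/min

Q = 124000 kJ/min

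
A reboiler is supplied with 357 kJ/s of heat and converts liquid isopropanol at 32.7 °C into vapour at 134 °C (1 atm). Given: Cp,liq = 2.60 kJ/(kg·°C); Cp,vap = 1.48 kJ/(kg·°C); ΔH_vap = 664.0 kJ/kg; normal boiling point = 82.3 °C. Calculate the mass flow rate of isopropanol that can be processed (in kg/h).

Δh = 2.60×(82.3−32.7) + 664.0 + 1.48×(134−82.3) = 869.48 kJ/kg
Q = 357 kJ/s = 357 kJ/s = 1.2852e+06 kJ/h
ṁ = Q/Δh = 1.2852e+06 / 869.48 = 1478.1 kg/h

ṁ = 1480 kg/h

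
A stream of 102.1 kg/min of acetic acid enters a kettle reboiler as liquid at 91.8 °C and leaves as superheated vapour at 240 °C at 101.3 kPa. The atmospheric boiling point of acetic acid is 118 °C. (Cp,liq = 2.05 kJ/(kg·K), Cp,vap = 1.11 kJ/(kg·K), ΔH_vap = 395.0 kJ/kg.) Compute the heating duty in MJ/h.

Q = 3580 MJ/h

liquid 91.8→118 °C: 53.71 kJ/kg
vaporisation at 118 °C: 395 kJ/kg
vapour 118→240 °C: 135.42 kJ/kg
Δh = 53.71 + 395 + 135.42 = 584.13 kJ/kg
Q = ṁ·Δh = 102.1 kg/min × 584.13 kJ/kg = 59640 kJ/min
|Q| = 993.99 kW = 3578.4 MJ/h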